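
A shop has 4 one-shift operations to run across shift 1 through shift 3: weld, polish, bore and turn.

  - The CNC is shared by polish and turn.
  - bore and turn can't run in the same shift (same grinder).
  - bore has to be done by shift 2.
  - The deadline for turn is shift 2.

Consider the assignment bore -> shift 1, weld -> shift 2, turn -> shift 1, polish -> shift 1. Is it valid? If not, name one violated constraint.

bore has to be done by shift 2 — holds.
The CNC is shared by polish and turn — violated.
The deadline for turn is shift 2 — holds.
bore and turn can't run in the same shift (same grinder) — violated.

No — it violates: bore and turn can't run in the same shift (same grinder)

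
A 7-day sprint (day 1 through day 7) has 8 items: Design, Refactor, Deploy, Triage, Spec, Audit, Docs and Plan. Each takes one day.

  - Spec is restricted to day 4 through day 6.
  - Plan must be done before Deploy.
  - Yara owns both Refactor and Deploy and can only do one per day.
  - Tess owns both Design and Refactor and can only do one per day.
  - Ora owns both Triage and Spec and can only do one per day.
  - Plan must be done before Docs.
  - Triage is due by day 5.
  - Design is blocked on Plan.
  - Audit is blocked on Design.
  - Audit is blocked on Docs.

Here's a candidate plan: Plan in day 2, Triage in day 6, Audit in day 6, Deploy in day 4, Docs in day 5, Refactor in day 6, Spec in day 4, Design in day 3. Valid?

Invalid. Triage is due by day 5.

Audit is blocked on Docs — holds.
Audit is blocked on Design — holds.
Spec is restricted to day 4 through day 6 — holds.
Tess owns both Design and Refactor and can only do one per day — holds.
Design is blocked on Plan — holds.
Ora owns both Triage and Spec and can only do one per day — holds.
Yara owns both Refactor and Deploy and can only do one per day — holds.
Triage is due by day 5 — violated.
Plan must be done before Deploy — holds.
Plan must be done before Docs — holds.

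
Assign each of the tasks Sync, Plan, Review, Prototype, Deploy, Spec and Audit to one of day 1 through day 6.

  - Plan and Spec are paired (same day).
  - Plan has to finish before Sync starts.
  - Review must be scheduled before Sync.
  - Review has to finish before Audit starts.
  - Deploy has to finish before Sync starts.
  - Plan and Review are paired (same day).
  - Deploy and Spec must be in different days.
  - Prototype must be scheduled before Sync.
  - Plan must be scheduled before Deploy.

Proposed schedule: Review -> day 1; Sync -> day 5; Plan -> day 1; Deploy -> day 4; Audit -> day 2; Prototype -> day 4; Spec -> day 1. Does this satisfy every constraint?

Deploy and Spec must be in different days — holds.
Review must be scheduled before Sync — holds.
Deploy has to finish before Sync starts — holds.
Prototype must be scheduled before Sync — holds.
Plan has to finish before Sync starts — holds.
Plan must be scheduled before Deploy — holds.
Plan and Review are paired (same day) — holds.
Plan and Spec are paired (same day) — holds.
Review has to finish before Audit starts — holds.

Yes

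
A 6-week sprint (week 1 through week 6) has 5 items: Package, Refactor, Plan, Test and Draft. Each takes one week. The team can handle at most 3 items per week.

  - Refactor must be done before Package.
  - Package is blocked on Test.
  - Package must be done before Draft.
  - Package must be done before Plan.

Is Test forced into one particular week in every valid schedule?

Test can be week 1 (e.g. Draft=week 3; Package=week 2; Refactor=week 1; Test=week 1; Plan=week 3) or week 2 (e.g. Package -> week 3; Draft -> week 4; Test -> week 2; Refactor -> week 1; Plan -> week 4).

No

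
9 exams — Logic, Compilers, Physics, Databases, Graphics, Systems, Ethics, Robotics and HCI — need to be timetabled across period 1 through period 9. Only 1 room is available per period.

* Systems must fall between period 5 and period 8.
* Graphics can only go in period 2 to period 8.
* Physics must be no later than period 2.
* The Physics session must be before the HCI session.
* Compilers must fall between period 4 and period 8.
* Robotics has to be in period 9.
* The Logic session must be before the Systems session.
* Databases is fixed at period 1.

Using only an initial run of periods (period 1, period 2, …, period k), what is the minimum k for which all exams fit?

9 periods

The precedence chain requires at least 2 distinct periods.
With at most 1 per period and 9 exams, at least 9 periods are needed.
Robotics can't be placed before period 9, so the schedule must run through at least period 9.
9 works (last occupied period: period 9): for example HCI in period 7, Ethics in period 8, Compilers in period 4, Logic in period 3, Databases in period 1, Systems in period 5, Physics in period 2, Graphics in period 6, Robotics in period 9.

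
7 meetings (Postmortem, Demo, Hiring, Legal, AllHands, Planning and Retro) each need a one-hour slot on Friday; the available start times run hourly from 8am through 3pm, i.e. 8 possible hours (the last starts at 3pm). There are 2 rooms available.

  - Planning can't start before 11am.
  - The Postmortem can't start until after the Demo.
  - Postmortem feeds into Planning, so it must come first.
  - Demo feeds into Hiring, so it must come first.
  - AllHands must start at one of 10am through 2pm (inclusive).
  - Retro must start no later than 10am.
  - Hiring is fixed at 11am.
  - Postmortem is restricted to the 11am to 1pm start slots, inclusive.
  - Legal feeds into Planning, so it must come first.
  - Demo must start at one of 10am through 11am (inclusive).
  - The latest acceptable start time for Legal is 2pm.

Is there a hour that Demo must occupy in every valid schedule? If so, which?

Demo is available from 10am; Demo's own window allows nothing later than 11am; downstream work caps Demo at 10am.
So Demo is pinned to 10am.

10am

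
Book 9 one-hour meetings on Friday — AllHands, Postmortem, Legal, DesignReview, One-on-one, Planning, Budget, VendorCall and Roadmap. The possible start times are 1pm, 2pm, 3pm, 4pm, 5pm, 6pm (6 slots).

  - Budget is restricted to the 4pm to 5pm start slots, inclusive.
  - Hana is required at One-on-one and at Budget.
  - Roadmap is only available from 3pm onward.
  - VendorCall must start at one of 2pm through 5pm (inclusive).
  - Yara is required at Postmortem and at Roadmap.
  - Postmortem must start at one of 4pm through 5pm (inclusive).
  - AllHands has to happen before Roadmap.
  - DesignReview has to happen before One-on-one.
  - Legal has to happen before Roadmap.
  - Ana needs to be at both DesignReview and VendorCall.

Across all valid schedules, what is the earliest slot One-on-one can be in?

2pm

Precedence pushes One-on-one to at least 2pm.
One-on-one at 2pm is achievable: One-on-one in 2pm; Roadmap in 3pm; VendorCall in 2pm; Planning in 1pm; Legal in 1pm; Budget in 4pm; Postmortem in 4pm; AllHands in 1pm; DesignReview in 1pm.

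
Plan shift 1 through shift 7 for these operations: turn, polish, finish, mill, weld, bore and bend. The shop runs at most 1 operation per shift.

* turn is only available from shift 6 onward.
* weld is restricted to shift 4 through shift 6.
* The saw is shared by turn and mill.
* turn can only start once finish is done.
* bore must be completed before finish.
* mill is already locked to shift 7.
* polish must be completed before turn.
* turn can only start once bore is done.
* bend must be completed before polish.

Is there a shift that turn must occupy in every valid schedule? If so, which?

turn's window is shift 6–shift 7.
mill is fixed at shift 7, and turn can't share a shift with mill.
So turn must be shift 6.

shift 6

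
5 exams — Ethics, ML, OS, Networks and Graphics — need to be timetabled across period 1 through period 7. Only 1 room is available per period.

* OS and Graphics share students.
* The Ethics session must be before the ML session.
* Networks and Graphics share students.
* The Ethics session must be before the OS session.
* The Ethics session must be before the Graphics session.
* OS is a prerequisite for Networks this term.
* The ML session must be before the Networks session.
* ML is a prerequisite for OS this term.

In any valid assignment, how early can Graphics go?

period 2

Precedence pushes Graphics to at least period 2.
Graphics at period 2 is achievable: OS=period 4; Ethics=period 1; ML=period 3; Networks=period 5; Graphics=period 2.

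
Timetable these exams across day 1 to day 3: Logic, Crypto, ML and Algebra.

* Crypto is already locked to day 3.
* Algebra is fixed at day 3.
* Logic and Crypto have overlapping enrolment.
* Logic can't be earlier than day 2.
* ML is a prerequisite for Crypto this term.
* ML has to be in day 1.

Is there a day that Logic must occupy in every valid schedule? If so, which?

Logic's window is day 2–day 3.
Crypto is fixed at day 3, and Logic can't share a day with Crypto.
So Logic must be day 2.

day 2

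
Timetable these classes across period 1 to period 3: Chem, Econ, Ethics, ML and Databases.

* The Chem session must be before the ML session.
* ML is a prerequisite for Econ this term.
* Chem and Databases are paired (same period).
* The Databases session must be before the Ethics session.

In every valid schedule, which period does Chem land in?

period 1

Downstream work caps Chem at period 1.
So Chem is pinned to period 1.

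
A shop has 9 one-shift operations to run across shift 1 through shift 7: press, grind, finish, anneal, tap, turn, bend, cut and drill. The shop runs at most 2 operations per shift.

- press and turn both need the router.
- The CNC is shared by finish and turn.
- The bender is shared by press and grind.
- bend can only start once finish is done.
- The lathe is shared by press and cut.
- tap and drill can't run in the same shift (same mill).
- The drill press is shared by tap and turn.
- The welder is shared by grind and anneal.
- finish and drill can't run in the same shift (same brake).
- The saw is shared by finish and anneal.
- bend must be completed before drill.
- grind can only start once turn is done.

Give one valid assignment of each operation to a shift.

cut -> shift 5; press -> shift 1; turn -> shift 2; tap -> shift 4; grind -> shift 3; drill -> shift 3; finish -> shift 1; anneal -> shift 4; bend -> shift 2

Checking: bend(shift 2) before drill(shift 3); finish(shift 1) before bend(shift 2); turn(shift 2) before grind(shift 3); press(shift 1) != cut(shift 5); tap(shift 4) != turn(shift 2); finish(shift 1) != anneal(shift 4); press(shift 1) != turn(shift 2); grind(shift 3) != anneal(shift 4); finish(shift 1) != drill(shift 3); finish(shift 1) != turn(shift 2); press(shift 1) != grind(shift 3); tap(shift 4) != drill(shift 3); max 2 per shift (cap 2).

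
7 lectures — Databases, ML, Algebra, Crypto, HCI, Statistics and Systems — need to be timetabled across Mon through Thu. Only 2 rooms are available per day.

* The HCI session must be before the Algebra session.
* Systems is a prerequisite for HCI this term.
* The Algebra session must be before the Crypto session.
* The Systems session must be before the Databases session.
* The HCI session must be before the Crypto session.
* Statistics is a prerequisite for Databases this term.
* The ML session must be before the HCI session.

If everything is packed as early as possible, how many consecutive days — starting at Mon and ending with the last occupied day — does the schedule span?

The precedence chain requires at least 4 distinct days.
With at most 2 per day and 7 lectures, at least 4 days are needed.
4 works (last occupied day: Thu): for example ML in Mon, Systems in Mon, HCI in Tue, Crypto in Thu, Statistics in Tue, Databases in Wed, Algebra in Wed.

4 days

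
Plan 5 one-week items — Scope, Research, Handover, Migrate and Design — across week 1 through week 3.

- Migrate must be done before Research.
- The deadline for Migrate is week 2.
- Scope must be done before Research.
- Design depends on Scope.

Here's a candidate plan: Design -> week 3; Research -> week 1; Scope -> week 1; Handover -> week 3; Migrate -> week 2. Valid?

No — it violates: Migrate must be done before Research

Migrate must be done before Research — violated.
Design depends on Scope — holds.
Scope must be done before Research — violated.
The deadline for Migrate is week 2 — holds.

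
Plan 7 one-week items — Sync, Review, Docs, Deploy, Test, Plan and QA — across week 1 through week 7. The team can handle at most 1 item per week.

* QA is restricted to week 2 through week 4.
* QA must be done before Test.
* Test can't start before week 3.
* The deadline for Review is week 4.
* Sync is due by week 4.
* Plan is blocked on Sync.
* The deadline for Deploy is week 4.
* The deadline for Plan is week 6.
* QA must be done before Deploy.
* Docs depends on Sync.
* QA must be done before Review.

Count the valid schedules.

Splitting on Review: it can be week 3 (4), week 4 (4). Listing each branch's schedules as (Sync, Docs, Deploy, Test, Plan, QA) by week number:
Review=week 3: (1,5,4,7,6,2) (1,6,4,7,5,2) (1,7,4,5,6,2) (1,7,4,6,5,2) — 4.
Review=week 4: (1,5,3,7,6,2) (1,6,3,7,5,2) (1,7,3,5,6,2) (1,7,3,6,5,2) — 4.
Summing: 4 + 4 = 8.

8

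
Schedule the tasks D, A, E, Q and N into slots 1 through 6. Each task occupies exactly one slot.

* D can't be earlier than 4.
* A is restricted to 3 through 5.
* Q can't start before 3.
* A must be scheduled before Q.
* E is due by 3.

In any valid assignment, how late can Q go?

Q is available from 3; precedence pushes Q to at least 4.
Q at 6 is achievable: Q=6, N=1, D=4, A=3, E=1.

6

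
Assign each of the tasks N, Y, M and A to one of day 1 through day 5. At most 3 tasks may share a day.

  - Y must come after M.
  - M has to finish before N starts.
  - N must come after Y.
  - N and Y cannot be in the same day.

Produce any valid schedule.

M -> day 1; Y -> day 2; N -> day 3; A -> day 1

Checking: M(day 1) before Y(day 2); Y(day 2) before N(day 3); M(day 1) before N(day 3); N(day 3) != Y(day 2); max 2 per day (cap 3).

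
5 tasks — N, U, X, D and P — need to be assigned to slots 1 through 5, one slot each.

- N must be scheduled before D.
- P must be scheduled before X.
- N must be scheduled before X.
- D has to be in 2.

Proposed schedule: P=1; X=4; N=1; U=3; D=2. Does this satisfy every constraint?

Yes

D has to be in 2 — holds.
P must be scheduled before X — holds.
N must be scheduled before X — holds.
N must be scheduled before D — holds.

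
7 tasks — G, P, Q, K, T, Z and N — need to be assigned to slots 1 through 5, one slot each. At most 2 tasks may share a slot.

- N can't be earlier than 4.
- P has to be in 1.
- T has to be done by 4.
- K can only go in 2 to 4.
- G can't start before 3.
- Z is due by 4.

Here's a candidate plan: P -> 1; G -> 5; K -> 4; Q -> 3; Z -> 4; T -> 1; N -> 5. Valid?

N can't be earlier than 4 — holds.
G can't start before 3 — holds.
P has to be in 1 — holds.
K can only go in 2 to 4 — holds.
Z is due by 4 — holds.
T has to be done by 4 — holds.
At most 2 tasks may share a slot — holds.

Valid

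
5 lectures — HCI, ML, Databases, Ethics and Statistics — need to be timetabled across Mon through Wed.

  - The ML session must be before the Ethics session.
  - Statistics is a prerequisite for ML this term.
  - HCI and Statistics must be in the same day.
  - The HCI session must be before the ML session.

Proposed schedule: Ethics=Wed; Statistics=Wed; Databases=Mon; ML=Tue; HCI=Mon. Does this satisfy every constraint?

The HCI session must be before the ML session — holds.
The ML session must be before the Ethics session — holds.
HCI and Statistics must be in the same day — violated.
Statistics is a prerequisite for ML this term — violated.

No. HCI and Statistics must be in the same day is not satisfied.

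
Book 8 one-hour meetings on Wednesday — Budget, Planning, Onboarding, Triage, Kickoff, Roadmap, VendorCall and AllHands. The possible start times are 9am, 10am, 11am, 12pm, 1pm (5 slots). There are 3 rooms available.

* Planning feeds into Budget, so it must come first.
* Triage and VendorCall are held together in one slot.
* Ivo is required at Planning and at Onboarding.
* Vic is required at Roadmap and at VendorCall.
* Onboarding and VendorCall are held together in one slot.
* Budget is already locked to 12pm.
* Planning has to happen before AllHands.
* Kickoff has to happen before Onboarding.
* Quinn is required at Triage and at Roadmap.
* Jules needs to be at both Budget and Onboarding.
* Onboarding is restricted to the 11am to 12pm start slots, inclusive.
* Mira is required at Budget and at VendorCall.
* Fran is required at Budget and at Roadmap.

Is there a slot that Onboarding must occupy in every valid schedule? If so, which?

Onboarding's window is 11am–12pm.
Budget is fixed at 12pm, and Onboarding can't share a slot with Budget.
So Onboarding must be 11am.

11am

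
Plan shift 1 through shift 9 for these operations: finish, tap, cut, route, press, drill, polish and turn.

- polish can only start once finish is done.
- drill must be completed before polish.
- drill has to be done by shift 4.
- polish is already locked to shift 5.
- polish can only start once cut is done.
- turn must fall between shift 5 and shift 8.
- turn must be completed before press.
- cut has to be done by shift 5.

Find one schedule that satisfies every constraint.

turn in shift 5; press in shift 6; tap in shift 1; drill in shift 1; finish in shift 1; polish in shift 5; route in shift 1; cut in shift 1

Checking: finish(shift 1) before polish(shift 5); turn(shift 5) before press(shift 6); drill(shift 1) before polish(shift 5); cut(shift 1) before polish(shift 5); drill=shift 1 in [shift 1,shift 4]; polish=shift 5 in [shift 5,shift 5]; cut=shift 1 in [shift 1,shift 5]; turn=shift 5 in [shift 5,shift 8].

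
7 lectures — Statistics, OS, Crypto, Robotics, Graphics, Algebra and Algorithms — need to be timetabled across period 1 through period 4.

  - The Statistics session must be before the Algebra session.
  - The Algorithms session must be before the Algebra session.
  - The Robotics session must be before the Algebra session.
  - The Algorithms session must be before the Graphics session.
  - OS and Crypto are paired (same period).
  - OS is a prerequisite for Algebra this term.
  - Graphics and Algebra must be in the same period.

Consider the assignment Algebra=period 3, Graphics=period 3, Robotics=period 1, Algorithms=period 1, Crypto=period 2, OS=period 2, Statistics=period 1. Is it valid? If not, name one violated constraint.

Valid

The Algorithms session must be before the Algebra session — holds.
The Robotics session must be before the Algebra session — holds.
OS and Crypto are paired (same period) — holds.
OS is a prerequisite for Algebra this term — holds.
Graphics and Algebra must be in the same period — holds.
The Algorithms session must be before the Graphics session — holds.
The Statistics session must be before the Algebra session — holds.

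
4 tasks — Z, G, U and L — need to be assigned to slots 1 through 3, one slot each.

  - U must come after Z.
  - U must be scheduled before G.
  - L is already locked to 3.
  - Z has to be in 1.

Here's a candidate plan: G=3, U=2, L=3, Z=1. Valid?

Yes

U must come after Z — holds.
U must be scheduled before G — holds.
Z has to be in 1 — holds.
L is already locked to 3 — holds.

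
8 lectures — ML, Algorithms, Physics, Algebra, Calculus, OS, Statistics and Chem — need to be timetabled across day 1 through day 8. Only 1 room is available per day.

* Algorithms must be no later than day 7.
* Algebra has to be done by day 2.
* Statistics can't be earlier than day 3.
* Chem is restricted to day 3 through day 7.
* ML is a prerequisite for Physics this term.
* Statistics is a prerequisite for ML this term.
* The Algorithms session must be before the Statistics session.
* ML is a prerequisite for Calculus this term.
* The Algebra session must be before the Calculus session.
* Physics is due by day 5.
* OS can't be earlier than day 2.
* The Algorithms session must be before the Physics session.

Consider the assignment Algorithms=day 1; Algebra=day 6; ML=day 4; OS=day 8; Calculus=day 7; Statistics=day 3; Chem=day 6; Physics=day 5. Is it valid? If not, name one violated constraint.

Chem is restricted to day 3 through day 7 — holds.
Algorithms must be no later than day 7 — holds.
ML is a prerequisite for Physics this term — holds.
Statistics can't be earlier than day 3 — holds.
Only 1 room is available per day — violated.
OS can't be earlier than day 2 — holds.
Algebra has to be done by day 2 — violated.
The Algebra session must be before the Calculus session — holds.
ML is a prerequisite for Calculus this term — holds.
The Algorithms session must be before the Physics session — holds.
Physics is due by day 5 — holds.
The Algorithms session must be before the Statistics session — holds.
Statistics is a prerequisite for ML this term — holds.

No. Algebra has to be done by day 2 is not satisfied.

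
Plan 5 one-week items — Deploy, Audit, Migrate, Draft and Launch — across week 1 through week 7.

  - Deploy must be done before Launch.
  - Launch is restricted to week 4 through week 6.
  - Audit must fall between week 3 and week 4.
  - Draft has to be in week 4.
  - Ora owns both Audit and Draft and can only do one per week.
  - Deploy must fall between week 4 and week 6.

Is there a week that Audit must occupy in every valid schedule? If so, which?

week 3

Audit's window is week 3–week 4.
Draft is fixed at week 4, and Audit can't share a week with Draft.
So Audit must be week 3.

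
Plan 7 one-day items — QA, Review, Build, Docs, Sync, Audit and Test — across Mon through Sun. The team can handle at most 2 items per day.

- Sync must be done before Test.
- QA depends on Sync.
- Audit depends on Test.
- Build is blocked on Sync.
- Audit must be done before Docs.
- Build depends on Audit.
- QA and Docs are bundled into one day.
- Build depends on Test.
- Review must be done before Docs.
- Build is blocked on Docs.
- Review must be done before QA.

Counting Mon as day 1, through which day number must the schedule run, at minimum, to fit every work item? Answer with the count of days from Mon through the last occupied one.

5 days

The precedence chain requires at least 5 distinct days.
With at most 2 per day and 7 work items, at least 4 days are needed.
5 works (last occupied day: Fri): for example Docs in Thu, Test in Tue, QA in Thu, Build in Fri, Audit in Wed, Sync in Mon, Review in Mon.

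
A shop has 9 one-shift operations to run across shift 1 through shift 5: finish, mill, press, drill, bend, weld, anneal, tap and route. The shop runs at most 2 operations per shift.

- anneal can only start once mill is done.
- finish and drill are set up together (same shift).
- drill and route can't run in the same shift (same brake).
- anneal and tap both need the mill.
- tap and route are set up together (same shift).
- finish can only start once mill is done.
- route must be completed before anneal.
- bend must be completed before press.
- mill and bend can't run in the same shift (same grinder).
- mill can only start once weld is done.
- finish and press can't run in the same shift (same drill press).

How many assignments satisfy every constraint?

Splitting on finish: it can be shift 3 (2), shift 4 (6), shift 5 (6). Listing each branch's schedules as (mill, press, drill, bend, weld, anneal, tap, route) by shift number:
finish=shift 3: (2,2,3,1,1,5,4,4) (2,5,3,1,1,5,4,4) — 2.
finish=shift 4: (2,2,4,1,1,5,3,3) (2,5,4,1,1,5,3,3) (3,3,4,1,1,5,2,2) (3,3,4,2,2,5,1,1) (3,5,4,1,1,5,2,2) (3,5,4,2,2,5,1,1) — 6.
finish=shift 5: (2,2,5,1,1,4,3,3) (2,4,5,1,1,4,3,3) (3,3,5,1,1,4,2,2) (3,3,5,2,2,4,1,1) (3,4,5,1,1,4,2,2) (3,4,5,2,2,4,1,1) — 6.
Summing: 2 + 6 + 6 = 14.

14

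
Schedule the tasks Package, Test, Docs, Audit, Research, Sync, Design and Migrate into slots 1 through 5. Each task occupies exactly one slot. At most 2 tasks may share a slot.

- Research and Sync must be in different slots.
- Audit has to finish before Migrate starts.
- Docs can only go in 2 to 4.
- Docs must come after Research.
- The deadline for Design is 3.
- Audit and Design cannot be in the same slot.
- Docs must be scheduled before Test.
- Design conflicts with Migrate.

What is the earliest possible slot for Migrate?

Precedence pushes Migrate to at least 2.
Migrate at 2 is achievable: Migrate -> 2, Package -> 4, Test -> 3, Sync -> 4, Audit -> 1, Docs -> 2, Research -> 1, Design -> 3.

2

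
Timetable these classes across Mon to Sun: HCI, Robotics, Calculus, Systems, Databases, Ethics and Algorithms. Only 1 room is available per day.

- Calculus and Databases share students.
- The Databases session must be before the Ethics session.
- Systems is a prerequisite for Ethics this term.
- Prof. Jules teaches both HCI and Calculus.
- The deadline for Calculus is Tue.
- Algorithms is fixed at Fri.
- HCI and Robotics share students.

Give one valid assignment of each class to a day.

Databases=Wed; Algorithms=Fri; Ethics=Thu; HCI=Sat; Systems=Tue; Robotics=Sun; Calculus=Mon

Checking: Databases(Wed) before Ethics(Thu); Systems(Tue) before Ethics(Thu); Calculus(Mon) != Databases(Wed); HCI(Sat) != Calculus(Mon); HCI(Sat) != Robotics(Sun); Algorithms=Fri in [Fri,Fri]; Calculus=Mon in [Mon,Tue]; max 1 per day (cap 1).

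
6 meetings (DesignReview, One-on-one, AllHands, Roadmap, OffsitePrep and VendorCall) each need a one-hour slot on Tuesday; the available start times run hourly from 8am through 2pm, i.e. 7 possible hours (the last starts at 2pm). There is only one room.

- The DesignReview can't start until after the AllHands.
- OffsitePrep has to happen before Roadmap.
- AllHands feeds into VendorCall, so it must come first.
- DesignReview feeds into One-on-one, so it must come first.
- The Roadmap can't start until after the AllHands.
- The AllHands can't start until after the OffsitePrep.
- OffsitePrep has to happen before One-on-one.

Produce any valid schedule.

OffsitePrep in 8am; AllHands in 9am; DesignReview in 10am; Roadmap in 12pm; One-on-one in 11am; VendorCall in 1pm

Checking: AllHands(9am) before Roadmap(12pm); OffsitePrep(8am) before One-on-one(11am); DesignReview(10am) before One-on-one(11am); OffsitePrep(8am) before AllHands(9am); AllHands(9am) before DesignReview(10am); AllHands(9am) before VendorCall(1pm); OffsitePrep(8am) before Roadmap(12pm); max 1 per hour (cap 1).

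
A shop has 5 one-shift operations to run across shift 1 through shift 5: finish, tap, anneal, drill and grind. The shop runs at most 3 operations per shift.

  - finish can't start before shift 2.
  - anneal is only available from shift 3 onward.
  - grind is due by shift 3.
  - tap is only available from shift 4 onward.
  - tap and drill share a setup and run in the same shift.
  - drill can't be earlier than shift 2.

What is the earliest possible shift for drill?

shift 4

Drill is available from shift 2; drill must be in the same shift as tap, which can't be before shift 4, so drill is at least shift 4.
drill at shift 4 is achievable: grind in shift 1, anneal in shift 3, finish in shift 2, tap in shift 4, drill in shift 4.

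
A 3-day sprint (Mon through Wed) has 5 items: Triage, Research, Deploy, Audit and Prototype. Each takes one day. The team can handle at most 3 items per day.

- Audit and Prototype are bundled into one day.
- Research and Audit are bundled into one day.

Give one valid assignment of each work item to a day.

Prototype -> Tue, Research -> Tue, Deploy -> Mon, Audit -> Tue, Triage -> Mon

Checking: Audit = Prototype = Tue; Research = Audit = Tue; max 3 per day (cap 3).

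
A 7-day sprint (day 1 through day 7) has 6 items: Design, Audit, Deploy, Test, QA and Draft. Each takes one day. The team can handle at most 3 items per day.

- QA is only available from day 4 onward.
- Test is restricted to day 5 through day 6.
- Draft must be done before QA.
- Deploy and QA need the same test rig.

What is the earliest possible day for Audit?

day 1

Audit at day 1 is achievable: QA in day 4, Test in day 5, Audit in day 1, Design in day 1, Deploy in day 2, Draft in day 1.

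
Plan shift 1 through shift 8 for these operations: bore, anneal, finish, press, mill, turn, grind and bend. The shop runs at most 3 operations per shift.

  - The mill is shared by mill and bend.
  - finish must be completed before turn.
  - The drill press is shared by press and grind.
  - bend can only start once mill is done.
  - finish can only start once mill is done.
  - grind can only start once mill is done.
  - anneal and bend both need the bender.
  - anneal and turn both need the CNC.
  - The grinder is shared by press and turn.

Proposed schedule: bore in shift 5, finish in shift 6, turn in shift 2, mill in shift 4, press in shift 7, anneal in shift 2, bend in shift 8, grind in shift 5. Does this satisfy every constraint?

finish must be completed before turn — violated.
The shop runs at most 3 operations per shift — holds.
anneal and bend both need the bender — holds.
grind can only start once mill is done — holds.
The drill press is shared by press and grind — holds.
bend can only start once mill is done — holds.
The grinder is shared by press and turn — holds.
finish can only start once mill is done — holds.
The mill is shared by mill and bend — holds.
anneal and turn both need the CNC — violated.

Invalid. anneal and turn both need the CNC.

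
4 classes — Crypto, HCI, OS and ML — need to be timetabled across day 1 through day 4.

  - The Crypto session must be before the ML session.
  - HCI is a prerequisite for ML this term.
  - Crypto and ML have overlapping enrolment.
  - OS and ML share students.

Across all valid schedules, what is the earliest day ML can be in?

day 2

Precedence pushes ML to at least day 2.
ML at day 2 is achievable: Crypto in day 1, ML in day 2, HCI in day 1, OS in day 1.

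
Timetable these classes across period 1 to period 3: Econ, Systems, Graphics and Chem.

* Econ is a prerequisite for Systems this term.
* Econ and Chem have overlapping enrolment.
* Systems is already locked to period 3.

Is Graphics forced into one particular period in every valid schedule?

Graphics can be period 1 (e.g. Econ -> period 1, Systems -> period 3, Chem -> period 2, Graphics -> period 1) or period 2 (e.g. Econ in period 1, Systems in period 3, Chem in period 2, Graphics in period 2).

No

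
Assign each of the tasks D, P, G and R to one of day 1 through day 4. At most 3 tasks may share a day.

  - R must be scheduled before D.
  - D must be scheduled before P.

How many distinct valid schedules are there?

16

Splitting on D: it can be day 2 (8), day 3 (8). Listing each branch's schedules as (P, G, R) by day number:
D=day 2: (3,1,1) (3,2,1) (3,3,1) (3,4,1) (4,1,1) (4,2,1) (4,3,1) (4,4,1) — 8.
D=day 3: (4,1,1) (4,1,2) (4,2,1) (4,2,2) (4,3,1) (4,3,2) (4,4,1) (4,4,2) — 8.
Summing: 8 + 8 = 16.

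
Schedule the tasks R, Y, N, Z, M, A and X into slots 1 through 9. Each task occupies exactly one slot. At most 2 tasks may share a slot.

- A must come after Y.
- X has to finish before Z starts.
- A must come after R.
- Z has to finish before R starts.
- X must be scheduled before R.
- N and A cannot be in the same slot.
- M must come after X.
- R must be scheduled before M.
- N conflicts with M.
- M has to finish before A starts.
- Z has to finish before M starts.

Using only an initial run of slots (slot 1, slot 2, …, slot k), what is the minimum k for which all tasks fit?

The precedence chain requires at least 5 distinct slots.
With at most 2 per slot and 7 tasks, at least 4 slots are needed.
5 works (last occupied slot: 5): for example R=3; X=1; Z=2; Y=1; M=4; N=2; A=5.

5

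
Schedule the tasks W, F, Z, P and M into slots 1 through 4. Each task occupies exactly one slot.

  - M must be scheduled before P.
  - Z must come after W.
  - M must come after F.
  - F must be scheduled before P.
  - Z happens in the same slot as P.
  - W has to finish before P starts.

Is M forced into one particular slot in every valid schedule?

No

M can be 2 (e.g. F=1; P=3; M=2; W=1; Z=3) or 3 (e.g. W=1, Z=4, P=4, M=3, F=1).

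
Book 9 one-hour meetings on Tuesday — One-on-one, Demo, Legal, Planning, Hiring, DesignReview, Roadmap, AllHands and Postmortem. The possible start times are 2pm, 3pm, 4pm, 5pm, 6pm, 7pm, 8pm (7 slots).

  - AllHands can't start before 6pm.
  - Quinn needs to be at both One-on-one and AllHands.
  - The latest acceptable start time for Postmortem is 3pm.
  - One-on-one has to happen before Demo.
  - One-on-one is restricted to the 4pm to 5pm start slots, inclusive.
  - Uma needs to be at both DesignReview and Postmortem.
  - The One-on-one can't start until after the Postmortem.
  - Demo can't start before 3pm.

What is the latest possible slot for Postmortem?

Postmortem's own window allows nothing later than 3pm.
Postmortem at 3pm is achievable: AllHands in 6pm; Legal in 2pm; DesignReview in 2pm; One-on-one in 4pm; Planning in 2pm; Postmortem in 3pm; Demo in 5pm; Hiring in 2pm; Roadmap in 2pm.

3pm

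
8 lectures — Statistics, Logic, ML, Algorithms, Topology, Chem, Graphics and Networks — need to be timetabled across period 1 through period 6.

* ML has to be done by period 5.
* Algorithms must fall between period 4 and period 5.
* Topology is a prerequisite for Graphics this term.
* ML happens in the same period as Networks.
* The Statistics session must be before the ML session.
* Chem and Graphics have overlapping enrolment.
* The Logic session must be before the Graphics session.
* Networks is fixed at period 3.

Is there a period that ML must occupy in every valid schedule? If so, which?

ML must be in the same period as Networks, which can't be before period 3, so ML is at least period 3; ML's own window allows nothing later than period 5; ML must be in the same period as Networks, which can't be after period 3, so ML is at most period 3.
So ML is pinned to period 3.

period 3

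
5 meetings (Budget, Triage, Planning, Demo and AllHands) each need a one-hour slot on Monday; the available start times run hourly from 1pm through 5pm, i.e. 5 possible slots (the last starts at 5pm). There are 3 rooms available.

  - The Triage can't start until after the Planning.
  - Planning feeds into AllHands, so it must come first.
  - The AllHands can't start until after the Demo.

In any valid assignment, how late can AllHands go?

5pm

Precedence pushes AllHands to at least 2pm.
AllHands at 5pm is achievable: AllHands in 5pm, Budget in 1pm, Planning in 1pm, Demo in 1pm, Triage in 2pm.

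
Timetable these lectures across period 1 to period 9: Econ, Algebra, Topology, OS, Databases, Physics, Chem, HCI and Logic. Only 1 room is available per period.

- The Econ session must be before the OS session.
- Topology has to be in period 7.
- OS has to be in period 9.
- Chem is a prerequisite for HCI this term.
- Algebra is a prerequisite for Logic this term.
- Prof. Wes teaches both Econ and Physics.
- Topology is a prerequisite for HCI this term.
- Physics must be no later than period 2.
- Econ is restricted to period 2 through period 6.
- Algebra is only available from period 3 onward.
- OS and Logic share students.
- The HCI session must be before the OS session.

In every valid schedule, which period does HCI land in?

period 8

Topology is fixed at period 7 and must come before HCI, so HCI is at least period 8.
OS is fixed at period 9 and must come after HCI, so HCI is at most period 8.
So HCI must be period 8.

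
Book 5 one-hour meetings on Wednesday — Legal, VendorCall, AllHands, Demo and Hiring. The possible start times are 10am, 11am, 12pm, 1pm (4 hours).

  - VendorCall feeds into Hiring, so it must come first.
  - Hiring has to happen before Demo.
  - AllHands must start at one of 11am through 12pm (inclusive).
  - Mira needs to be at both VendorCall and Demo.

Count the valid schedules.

32

Splitting on Legal: it can be 10am (8), 11am (8), 12pm (8), 1pm (8). Listing each branch's schedules as (VendorCall, AllHands, Demo, Hiring):
Legal=10am: (10am,11am,12pm,11am) (10am,11am,1pm,11am) (10am,11am,1pm,12pm) (10am,12pm,12pm,11am) (10am,12pm,1pm,11am) (10am,12pm,1pm,12pm) (11am,11am,1pm,12pm) (11am,12pm,1pm,12pm) — 8.
Legal=11am: (10am,11am,12pm,11am) (10am,11am,1pm,11am) (10am,11am,1pm,12pm) (10am,12pm,12pm,11am) (10am,12pm,1pm,11am) (10am,12pm,1pm,12pm) (11am,11am,1pm,12pm) (11am,12pm,1pm,12pm) — 8.
Legal=12pm: (10am,11am,12pm,11am) (10am,11am,1pm,11am) (10am,11am,1pm,12pm) (10am,12pm,12pm,11am) (10am,12pm,1pm,11am) (10am,12pm,1pm,12pm) (11am,11am,1pm,12pm) (11am,12pm,1pm,12pm) — 8.
Legal=1pm: (10am,11am,12pm,11am) (10am,11am,1pm,11am) (10am,11am,1pm,12pm) (10am,12pm,12pm,11am) (10am,12pm,1pm,11am) (10am,12pm,1pm,12pm) (11am,11am,1pm,12pm) (11am,12pm,1pm,12pm) — 8.
Summing: 8 + 8 + 8 + 8 = 32.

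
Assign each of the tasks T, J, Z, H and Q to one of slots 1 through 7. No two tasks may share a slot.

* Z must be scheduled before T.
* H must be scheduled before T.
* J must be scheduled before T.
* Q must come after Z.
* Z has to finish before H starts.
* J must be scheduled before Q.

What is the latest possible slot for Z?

Downstream work caps Z at 5.
Z at 4 is achievable: T=6, Q=7, J=1, Z=4, H=5.
Nothing later works — the capacity limit rule out every slot after 4.

4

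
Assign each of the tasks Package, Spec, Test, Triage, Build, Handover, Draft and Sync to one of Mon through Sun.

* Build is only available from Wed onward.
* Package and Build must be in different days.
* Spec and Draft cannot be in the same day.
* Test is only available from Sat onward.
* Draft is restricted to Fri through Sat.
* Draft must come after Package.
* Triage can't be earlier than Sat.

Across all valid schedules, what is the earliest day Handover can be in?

Handover at Mon is achievable: Draft -> Fri; Package -> Mon; Test -> Sat; Handover -> Mon; Sync -> Mon; Spec -> Mon; Build -> Wed; Triage -> Sat.

Mon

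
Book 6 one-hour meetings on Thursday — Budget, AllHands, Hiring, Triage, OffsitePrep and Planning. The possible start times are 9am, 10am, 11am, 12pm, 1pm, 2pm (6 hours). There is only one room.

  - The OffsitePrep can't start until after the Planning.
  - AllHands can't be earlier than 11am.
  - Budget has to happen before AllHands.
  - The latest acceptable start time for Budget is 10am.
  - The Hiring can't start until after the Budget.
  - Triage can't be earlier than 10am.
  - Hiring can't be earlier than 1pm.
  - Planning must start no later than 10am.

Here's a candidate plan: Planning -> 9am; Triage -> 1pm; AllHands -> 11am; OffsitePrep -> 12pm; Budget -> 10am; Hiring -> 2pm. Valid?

The Hiring can't start until after the Budget — holds.
AllHands can't be earlier than 11am — holds.
There is only one room — holds.
Hiring can't be earlier than 1pm — holds.
The OffsitePrep can't start until after the Planning — holds.
Planning must start no later than 10am — holds.
Budget has to happen before AllHands — holds.
Triage can't be earlier than 10am — holds.
The latest acceptable start time for Budget is 10am — holds.

Yes, all constraints hold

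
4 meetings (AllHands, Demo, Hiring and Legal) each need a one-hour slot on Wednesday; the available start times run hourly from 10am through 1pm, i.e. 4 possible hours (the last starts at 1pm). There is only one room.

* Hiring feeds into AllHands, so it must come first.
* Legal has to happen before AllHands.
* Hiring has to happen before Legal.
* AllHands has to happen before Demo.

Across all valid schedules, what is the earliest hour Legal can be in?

11am

Precedence pushes Legal to at least 11am; downstream work caps Legal at 11am.
Legal at 11am is achievable: Demo in 1pm; Legal in 11am; AllHands in 12pm; Hiring in 10am.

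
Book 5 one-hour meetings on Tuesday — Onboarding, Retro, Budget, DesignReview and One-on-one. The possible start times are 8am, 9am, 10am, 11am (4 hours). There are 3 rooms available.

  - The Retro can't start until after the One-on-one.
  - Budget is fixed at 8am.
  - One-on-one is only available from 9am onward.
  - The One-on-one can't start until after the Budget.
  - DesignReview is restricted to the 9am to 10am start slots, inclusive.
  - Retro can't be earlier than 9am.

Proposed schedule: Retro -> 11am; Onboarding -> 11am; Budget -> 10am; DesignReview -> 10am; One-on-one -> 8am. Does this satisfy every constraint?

Invalid. The One-on-one can't start until after the Budget.

The Retro can't start until after the One-on-one — holds.
One-on-one is only available from 9am onward — violated.
The One-on-one can't start until after the Budget — violated.
There are 3 rooms available — holds.
Retro can't be earlier than 9am — holds.
DesignReview is restricted to the 9am to 10am start slots, inclusive — holds.
Budget is fixed at 8am — violated.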